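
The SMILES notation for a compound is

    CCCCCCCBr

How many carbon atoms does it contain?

7

Count every carbon token in the SMILES (each C, including those in ring-closure positions and inside branches).
Carbon count: 7.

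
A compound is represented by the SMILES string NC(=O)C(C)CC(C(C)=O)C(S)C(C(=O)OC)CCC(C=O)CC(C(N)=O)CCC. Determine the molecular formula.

C21H36N2O6S

Walk through each heavy atom and fill implicit hydrogens from standard valence (C 4, N 3, O 2, S 2, halogen 1):
  atom 1: N, bond orders sum to 1 (valence 3) → 2 H
  atom 2: C, bond orders sum to 4 (valence 4) → 0 H
  atom 3: O, bond orders sum to 2 (valence 2) → 0 H
  atom 4: C, bond orders sum to 3 (valence 4) → 1 H
  atom 5: C, bond orders sum to 1 (valence 4) → 3 H
  atom 6: C, bond orders sum to 2 (valence 4) → 2 H
  atom 7: C, bond orders sum to 3 (valence 4) → 1 H
  atom 8: C, bond orders sum to 4 (valence 4) → 0 H
  atom 9: C, bond orders sum to 1 (valence 4) → 3 H
  atom 10: O, bond orders sum to 2 (valence 2) → 0 H
  atom 11: C, bond orders sum to 3 (valence 4) → 1 H
  atom 12: S, bond orders sum to 1 (valence 2) → 1 H
  atom 13: C, bond orders sum to 3 (valence 4) → 1 H
  atom 14: C, bond orders sum to 4 (valence 4) → 0 H
  atom 15: O, bond orders sum to 2 (valence 2) → 0 H
  atom 16: O, bond orders sum to 2 (valence 2) → 0 H
  atom 17: C, bond orders sum to 1 (valence 4) → 3 H
  atom 18: C, bond orders sum to 2 (valence 4) → 2 H
  atom 19: C, bond orders sum to 2 (valence 4) → 2 H
  atom 20: C, bond orders sum to 3 (valence 4) → 1 H
  atom 21: C, bond orders sum to 3 (valence 4) → 1 H
  atom 22: O, bond orders sum to 2 (valence 2) → 0 H
  atom 23: C, bond orders sum to 2 (valence 4) → 2 H
  atom 24: C, bond orders sum to 3 (valence 4) → 1 H
  atom 25: C, bond orders sum to 4 (valence 4) → 0 H
  atom 26: N, bond orders sum to 1 (valence 3) → 2 H
  atom 27: O, bond orders sum to 2 (valence 2) → 0 H
  atom 28: C, bond orders sum to 2 (valence 4) → 2 H
  atom 29: C, bond orders sum to 2 (valence 4) → 2 H
  atom 30: C, bond orders sum to 1 (valence 4) → 3 H
Totals → C:21, H:36, N:2, O:6, S:1.
In Hill order: C21H36N2O6S.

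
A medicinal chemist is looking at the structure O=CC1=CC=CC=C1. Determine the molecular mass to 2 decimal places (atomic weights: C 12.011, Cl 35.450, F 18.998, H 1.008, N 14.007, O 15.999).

First, the molecular formula is C7H6O (counting implicit H from valence).
  C: 7 × 12.011 = 84.077
  H: 6 × 1.008 = 6.048
  O: 1 × 15.999 = 15.999
Sum: 7×12.011 + 6×1.008 + 1×15.999 = 106.124 → 106.12 g/mol.

106.12 g/mol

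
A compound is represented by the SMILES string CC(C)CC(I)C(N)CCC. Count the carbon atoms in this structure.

9

Count every carbon token in the SMILES (each C, including those in ring-closure positions and inside branches).
Carbon count: 9.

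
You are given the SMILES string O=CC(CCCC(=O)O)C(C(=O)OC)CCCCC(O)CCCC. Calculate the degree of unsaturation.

3

Degree of unsaturation = (number of rings) + (number of π bonds).
Ring closures in the SMILES: 0.
π bonds: 3 double bonds (each 1 DoU) → 3 DoU from unsaturation.
Total DoU = 0 + 3 = 3.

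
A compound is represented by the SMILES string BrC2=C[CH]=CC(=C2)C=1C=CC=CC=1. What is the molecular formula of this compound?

C12H9Br

Walk through each heavy atom and fill implicit hydrogens from standard valence (C 4, N 3, O 2, S 2, halogen 1):
  atom 1: Br (halogen, monovalent) → 0 H
  atom 2: C, bond orders sum to 4 (valence 4) → 0 H
  atom 3: C, bond orders sum to 3 (valence 4) → 1 H
  atom 4: C with explicit H count 1
  atom 5: C, bond orders sum to 3 (valence 4) → 1 H
  atom 6: C, bond orders sum to 4 (valence 4) → 0 H
  atom 7: C, bond orders sum to 3 (valence 4) → 1 H
  atom 8: C, bond orders sum to 4 (valence 4) → 0 H
  atom 9: C, bond orders sum to 3 (valence 4) → 1 H
  atom 10: C, bond orders sum to 3 (valence 4) → 1 H
  atom 11: C, bond orders sum to 3 (valence 4) → 1 H
  atom 12: C, bond orders sum to 3 (valence 4) → 1 H
  atom 13: C, bond orders sum to 3 (valence 4) → 1 H
Totals → C:12, H:9, Br:1.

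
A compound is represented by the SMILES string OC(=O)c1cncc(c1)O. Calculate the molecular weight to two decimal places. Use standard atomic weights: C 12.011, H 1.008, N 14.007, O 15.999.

139.11 g/mol

First, the molecular formula is C6H5NO3 (counting implicit H from valence).
  C: 6 × 12.011 = 72.066
  H: 5 × 1.008 = 5.040
  N: 1 × 14.007 = 14.007
  O: 3 × 15.999 = 47.997
Sum: 6×12.011 + 5×1.008 + 1×14.007 + 3×15.999 = 139.110 → 139.11 g/mol.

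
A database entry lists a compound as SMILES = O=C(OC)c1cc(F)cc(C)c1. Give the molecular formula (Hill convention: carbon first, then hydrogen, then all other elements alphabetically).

C9H9FO2

Walk through each heavy atom and fill implicit hydrogens from standard valence (C 4, N 3, O 2, S 2, halogen 1); for lowercase aromatic atoms, an aromatic c carries 1 H when it has two neighbours and 0 H with three, and aromatic n carries 0 H:
  atom 1: O, bond orders sum to 2 (valence 2) → 0 H
  atom 2: C, bond orders sum to 4 (valence 4) → 0 H
  atom 3: O, bond orders sum to 2 (valence 2) → 0 H
  atom 4: C, bond orders sum to 1 (valence 4) → 3 H
  atom 5: aromatic c, 3 neighbours → 0 H
  atom 6: aromatic c, 2 neighbours → 1 H
  atom 7: aromatic c, 3 neighbours → 0 H
  atom 8: F (halogen, monovalent) → 0 H
  atom 9: aromatic c, 2 neighbours → 1 H
  atom 10: aromatic c, 3 neighbours → 0 H
  atom 11: C, bond orders sum to 1 (valence 4) → 3 H
  atom 12: aromatic c, 2 neighbours → 1 H
Totals → C:9, H:9, F:1, O:2.
In Hill order: C9H9FO2.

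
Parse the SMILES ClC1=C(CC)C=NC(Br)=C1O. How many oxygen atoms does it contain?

1

Scan the SMILES for O atoms (remember two-letter symbols like Cl and Br are single atoms).
Oxygen count: 1.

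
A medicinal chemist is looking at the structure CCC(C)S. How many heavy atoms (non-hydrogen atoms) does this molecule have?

5

Every atom symbol written in the SMILES (organic subset) is one heavy atom; implicit H are not written.
Heavy atoms by element → C:4, S:1.
Total: 5.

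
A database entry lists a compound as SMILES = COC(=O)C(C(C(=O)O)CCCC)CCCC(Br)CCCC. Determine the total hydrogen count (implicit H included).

31

Walk through each heavy atom and fill implicit hydrogens from standard valence (C 4, N 3, O 2, S 2, halogen 1):
  atom 1: C, bond orders sum to 1 (valence 4) → 3 H
  atom 2: O, bond orders sum to 2 (valence 2) → 0 H
  atom 3: C, bond orders sum to 4 (valence 4) → 0 H
  atom 4: O, bond orders sum to 2 (valence 2) → 0 H
  atom 5: C, bond orders sum to 3 (valence 4) → 1 H
  atom 6: C, bond orders sum to 3 (valence 4) → 1 H
  atom 7: C, bond orders sum to 4 (valence 4) → 0 H
  atom 8: O, bond orders sum to 2 (valence 2) → 0 H
  atom 9: O, bond orders sum to 1 (valence 2) → 1 H
  atom 10: C, bond orders sum to 2 (valence 4) → 2 H
  atom 11: C, bond orders sum to 2 (valence 4) → 2 H
  atom 12: C, bond orders sum to 2 (valence 4) → 2 H
  atom 13: C, bond orders sum to 1 (valence 4) → 3 H
  atom 14: C, bond orders sum to 2 (valence 4) → 2 H
  atom 15: C, bond orders sum to 2 (valence 4) → 2 H
  atom 16: C, bond orders sum to 2 (valence 4) → 2 H
  atom 17: C, bond orders sum to 3 (valence 4) → 1 H
  atom 18: Br (halogen, monovalent) → 0 H
  atom 19: C, bond orders sum to 2 (valence 4) → 2 H
  atom 20: C, bond orders sum to 2 (valence 4) → 2 H
  atom 21: C, bond orders sum to 2 (valence 4) → 2 H
  atom 22: C, bond orders sum to 1 (valence 4) → 3 H
Total hydrogens: 31.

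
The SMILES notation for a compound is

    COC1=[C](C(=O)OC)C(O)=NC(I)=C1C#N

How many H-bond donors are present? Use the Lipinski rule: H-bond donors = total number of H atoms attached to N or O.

1

Donors: find every N or O and count the H atoms it carries.
  atom 2 (O): bond orders sum to 2 → 0 H
  atom 6 (O): bond orders sum to 2 → 0 H
  atom 7 (O): bond orders sum to 2 → 0 H
  atom 10 (O): bond orders sum to 1 → 1 H
  atom 11 (N): bond orders sum to 3 → 0 H
  atom 16 (N): bond orders sum to 3 → 0 H
Lipinski HBD = 1.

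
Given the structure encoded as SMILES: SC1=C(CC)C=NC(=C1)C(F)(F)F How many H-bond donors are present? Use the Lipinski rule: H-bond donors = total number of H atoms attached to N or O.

0

Donors: find every N or O and count the H atoms it carries.
  atom 7 (N): bond orders sum to 3 → 0 H
Lipinski HBD = 0.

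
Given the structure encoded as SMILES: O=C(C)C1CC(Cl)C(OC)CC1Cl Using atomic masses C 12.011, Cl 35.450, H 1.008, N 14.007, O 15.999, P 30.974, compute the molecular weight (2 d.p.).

225.11 g/mol

First, the molecular formula is C9H14Cl2O2 (counting implicit H from valence).
  C: 9 × 12.011 = 108.099
  Cl: 2 × 35.450 = 70.900
  H: 14 × 1.008 = 14.112
  O: 2 × 15.999 = 31.998
Sum: 9×12.011 + 2×35.450 + 14×1.008 + 2×15.999 = 225.109 → 225.11 g/mol.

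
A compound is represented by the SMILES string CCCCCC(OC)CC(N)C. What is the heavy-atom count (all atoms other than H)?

Every atom symbol written in the SMILES (organic subset) is one heavy atom; implicit H are not written.
Heavy atoms by element → C:10, N:1, O:1.
Total: 12.

12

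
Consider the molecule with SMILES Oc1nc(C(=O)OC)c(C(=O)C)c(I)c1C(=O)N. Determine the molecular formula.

C10H9IN2O5

Walk through each heavy atom and fill implicit hydrogens from standard valence (C 4, N 3, O 2, S 2, halogen 1); for lowercase aromatic atoms, an aromatic c carries 1 H when it has two neighbours and 0 H with three, and aromatic n carries 0 H:
  atom 1: O, bond orders sum to 1 (valence 2) → 1 H
  atom 2: aromatic c, 3 neighbours → 0 H
  atom 3: aromatic n, 2 neighbours → 0 H
  atom 4: aromatic c, 3 neighbours → 0 H
  atom 5: C, bond orders sum to 4 (valence 4) → 0 H
  atom 6: O, bond orders sum to 2 (valence 2) → 0 H
  atom 7: O, bond orders sum to 2 (valence 2) → 0 H
  atom 8: C, bond orders sum to 1 (valence 4) → 3 H
  atom 9: aromatic c, 3 neighbours → 0 H
  atom 10: C, bond orders sum to 4 (valence 4) → 0 H
  atom 11: O, bond orders sum to 2 (valence 2) → 0 H
  atom 12: C, bond orders sum to 1 (valence 4) → 3 H
  atom 13: aromatic c, 3 neighbours → 0 H
  atom 14: I (halogen, monovalent) → 0 H
  atom 15: aromatic c, 3 neighbours → 0 H
  atom 16: C, bond orders sum to 4 (valence 4) → 0 H
  atom 17: O, bond orders sum to 2 (valence 2) → 0 H
  atom 18: N, bond orders sum to 1 (valence 3) → 2 H
Totals → C:10, H:9, I:1, N:2, O:5.
In Hill order: C10H9IN2O5.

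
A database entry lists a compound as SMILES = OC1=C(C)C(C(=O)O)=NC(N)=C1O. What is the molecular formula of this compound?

Walk through each heavy atom and fill implicit hydrogens from standard valence (C 4, N 3, O 2, S 2, halogen 1):
  atom 1: O, bond orders sum to 1 (valence 2) → 1 H
  atom 2: C, bond orders sum to 4 (valence 4) → 0 H
  atom 3: C, bond orders sum to 4 (valence 4) → 0 H
  atom 4: C, bond orders sum to 1 (valence 4) → 3 H
  atom 5: C, bond orders sum to 4 (valence 4) → 0 H
  atom 6: C, bond orders sum to 4 (valence 4) → 0 H
  atom 7: O, bond orders sum to 2 (valence 2) → 0 H
  atom 8: O, bond orders sum to 1 (valence 2) → 1 H
  atom 9: N, bond orders sum to 3 (valence 3) → 0 H
  atom 10: C, bond orders sum to 4 (valence 4) → 0 H
  atom 11: N, bond orders sum to 1 (valence 3) → 2 H
  atom 12: C, bond orders sum to 4 (valence 4) → 0 H
  atom 13: O, bond orders sum to 1 (valence 2) → 1 H
Totals → C:7, H:8, N:2, O:4.
In Hill order: C7H8N2O4.

C7H8N2O4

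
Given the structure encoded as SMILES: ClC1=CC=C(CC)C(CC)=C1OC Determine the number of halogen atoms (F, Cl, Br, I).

Halogen atoms appear at heavy-atom position 1 (1×Cl).
Other groups present: 1 ether.
Halogen count: 1.

1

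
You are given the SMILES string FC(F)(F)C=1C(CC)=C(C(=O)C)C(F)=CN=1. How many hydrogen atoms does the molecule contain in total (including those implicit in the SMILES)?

9

Walk through each heavy atom and fill implicit hydrogens from standard valence (C 4, N 3, O 2, S 2, halogen 1):
  atom 1: F (halogen, monovalent) → 0 H
  atom 2: C, bond orders sum to 4 (valence 4) → 0 H
  atom 3: F (halogen, monovalent) → 0 H
  atom 4: F (halogen, monovalent) → 0 H
  atom 5: C, bond orders sum to 4 (valence 4) → 0 H
  atom 6: C, bond orders sum to 4 (valence 4) → 0 H
  atom 7: C, bond orders sum to 2 (valence 4) → 2 H
  atom 8: C, bond orders sum to 1 (valence 4) → 3 H
  atom 9: C, bond orders sum to 4 (valence 4) → 0 H
  atom 10: C, bond orders sum to 4 (valence 4) → 0 H
  atom 11: O, bond orders sum to 2 (valence 2) → 0 H
  atom 12: C, bond orders sum to 1 (valence 4) → 3 H
  atom 13: C, bond orders sum to 4 (valence 4) → 0 H
  atom 14: F (halogen, monovalent) → 0 H
  atom 15: C, bond orders sum to 3 (valence 4) → 1 H
  atom 16: N, bond orders sum to 3 (valence 3) → 0 H
Total hydrogens: 9.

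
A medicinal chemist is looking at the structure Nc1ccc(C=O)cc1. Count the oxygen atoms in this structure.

Scan the SMILES for O atoms (remember two-letter symbols like Cl and Br are single atoms).
Oxygen count: 1.

1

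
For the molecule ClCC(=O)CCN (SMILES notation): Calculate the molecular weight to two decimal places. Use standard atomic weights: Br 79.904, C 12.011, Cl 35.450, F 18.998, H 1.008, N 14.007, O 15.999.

121.56 g/mol

First, the molecular formula is C4H8ClNO (counting implicit H from valence).
  C: 4 × 12.011 = 48.044
  Cl: 1 × 35.450 = 35.450
  H: 8 × 1.008 = 8.064
  N: 1 × 14.007 = 14.007
  O: 1 × 15.999 = 15.999
Sum: 4×12.011 + 1×35.450 + 8×1.008 + 1×14.007 + 1×15.999 = 121.564 → 121.56 g/mol.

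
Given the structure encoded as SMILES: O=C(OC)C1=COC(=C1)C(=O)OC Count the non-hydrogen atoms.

Every atom symbol written in the SMILES (organic subset) is one heavy atom; implicit H are not written.
Heavy atoms by element → C:8, O:5.
Total: 13.

13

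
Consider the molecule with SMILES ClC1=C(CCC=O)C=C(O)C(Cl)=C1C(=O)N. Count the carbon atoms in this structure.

10

Count every carbon token in the SMILES (each C, including those in ring-closure positions and inside branches).
Carbon count: 10.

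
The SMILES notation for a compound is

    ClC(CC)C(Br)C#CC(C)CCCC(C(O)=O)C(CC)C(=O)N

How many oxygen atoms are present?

3

Scan the SMILES for O atoms (remember two-letter symbols like Cl and Br are single atoms).
Oxygen count: 3.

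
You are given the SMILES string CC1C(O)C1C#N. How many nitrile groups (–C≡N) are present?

1

The nitrile motif appears at heavy-atom position 6 in the SMILES.
Other groups present: 1 hydroxyl.
Nitrile count: 1.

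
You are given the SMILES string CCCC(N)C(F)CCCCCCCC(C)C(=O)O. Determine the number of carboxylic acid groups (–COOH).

The carboxylic acid motif appears at heavy-atom position 17 in the SMILES.
Other groups present: 1 primary amine.
Carboxylic acid count: 1.

1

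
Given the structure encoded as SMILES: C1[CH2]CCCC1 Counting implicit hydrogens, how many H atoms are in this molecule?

12

Walk through each heavy atom and fill implicit hydrogens from standard valence (C 4, N 3, O 2, S 2, halogen 1):
  atom 1: C, bond orders sum to 2 (valence 4) → 2 H
  atom 2: C with explicit H count 2
  atom 3: C, bond orders sum to 2 (valence 4) → 2 H
  atom 4: C, bond orders sum to 2 (valence 4) → 2 H
  atom 5: C, bond orders sum to 2 (valence 4) → 2 H
  atom 6: C, bond orders sum to 2 (valence 4) → 2 H
Total hydrogens: 12.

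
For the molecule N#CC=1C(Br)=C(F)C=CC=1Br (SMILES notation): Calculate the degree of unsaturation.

Molecular formula: C7H2Br2FN.
DoU = (2C + 2 + N − H − X) / 2, where X is the halogen count and O/S are ignored.
    = (2·7 + 2 + 1 − 2 − 3) / 2 = 12 / 2 = 6.

6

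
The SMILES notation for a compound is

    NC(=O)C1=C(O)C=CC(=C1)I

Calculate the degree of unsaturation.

5

Degree of unsaturation = (number of rings) + (number of π bonds).
Ring closures in the SMILES: 1.
π bonds: 4 double bonds (each 1 DoU) → 4 DoU from unsaturation.
Total DoU = 1 + 4 = 5.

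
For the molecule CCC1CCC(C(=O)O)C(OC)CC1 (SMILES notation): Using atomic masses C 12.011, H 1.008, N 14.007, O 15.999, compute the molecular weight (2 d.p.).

First, the molecular formula is C11H20O3 (counting implicit H from valence).
  C: 11 × 12.011 = 132.121
  H: 20 × 1.008 = 20.160
  O: 3 × 15.999 = 47.997
Sum: 11×12.011 + 20×1.008 + 3×15.999 = 200.278 → 200.28 g/mol.

200.28 g/mol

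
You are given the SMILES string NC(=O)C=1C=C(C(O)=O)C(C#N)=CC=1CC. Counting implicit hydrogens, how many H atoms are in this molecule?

10

Walk through each heavy atom and fill implicit hydrogens from standard valence (C 4, N 3, O 2, S 2, halogen 1):
  atom 1: N, bond orders sum to 1 (valence 3) → 2 H
  atom 2: C, bond orders sum to 4 (valence 4) → 0 H
  atom 3: O, bond orders sum to 2 (valence 2) → 0 H
  atom 4: C, bond orders sum to 4 (valence 4) → 0 H
  atom 5: C, bond orders sum to 3 (valence 4) → 1 H
  atom 6: C, bond orders sum to 4 (valence 4) → 0 H
  atom 7: C, bond orders sum to 4 (valence 4) → 0 H
  atom 8: O, bond orders sum to 1 (valence 2) → 1 H
  atom 9: O, bond orders sum to 2 (valence 2) → 0 H
  atom 10: C, bond orders sum to 4 (valence 4) → 0 H
  atom 11: C, bond orders sum to 4 (valence 4) → 0 H
  atom 12: N, bond orders sum to 3 (valence 3) → 0 H
  atom 13: C, bond orders sum to 3 (valence 4) → 1 H
  atom 14: C, bond orders sum to 4 (valence 4) → 0 H
  atom 15: C, bond orders sum to 2 (valence 4) → 2 H
  atom 16: C, bond orders sum to 1 (valence 4) → 3 H
Total hydrogens: 10.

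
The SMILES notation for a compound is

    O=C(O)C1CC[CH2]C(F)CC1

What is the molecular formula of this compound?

Walk through each heavy atom and fill implicit hydrogens from standard valence (C 4, N 3, O 2, S 2, halogen 1):
  atom 1: O, bond orders sum to 2 (valence 2) → 0 H
  atom 2: C, bond orders sum to 4 (valence 4) → 0 H
  atom 3: O, bond orders sum to 1 (valence 2) → 1 H
  atom 4: C, bond orders sum to 3 (valence 4) → 1 H
  atom 5: C, bond orders sum to 2 (valence 4) → 2 H
  atom 6: C, bond orders sum to 2 (valence 4) → 2 H
  atom 7: C with explicit H count 2
  atom 8: C, bond orders sum to 3 (valence 4) → 1 H
  atom 9: F (halogen, monovalent) → 0 H
  atom 10: C, bond orders sum to 2 (valence 4) → 2 H
  atom 11: C, bond orders sum to 2 (valence 4) → 2 H
Totals → C:8, H:13, F:1, O:2.

C8H13FO2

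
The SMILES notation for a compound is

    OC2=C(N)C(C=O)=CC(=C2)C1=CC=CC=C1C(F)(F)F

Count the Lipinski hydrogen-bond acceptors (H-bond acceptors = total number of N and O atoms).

N atoms: 1; O atoms: 2.
Lipinski HBA = 1 + 2 = 3.

3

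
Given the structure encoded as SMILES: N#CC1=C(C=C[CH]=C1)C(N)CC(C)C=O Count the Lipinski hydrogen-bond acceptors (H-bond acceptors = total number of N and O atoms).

3

N atoms: 2; O atoms: 1.
Lipinski HBA = 2 + 1 = 3.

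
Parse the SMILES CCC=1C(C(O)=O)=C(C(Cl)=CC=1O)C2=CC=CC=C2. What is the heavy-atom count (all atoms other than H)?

Every atom symbol written in the SMILES (organic subset) is one heavy atom; implicit H are not written.
Heavy atoms by element → C:15, Cl:1, O:3.
Total: 19.

19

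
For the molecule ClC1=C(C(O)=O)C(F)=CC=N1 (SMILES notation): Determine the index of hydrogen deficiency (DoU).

Molecular formula: C6H3ClFNO2.
DoU = (2C + 2 + N − H − X) / 2, where X is the halogen count and O/S are ignored.
    = (2·6 + 2 + 1 − 3 − 2) / 2 = 10 / 2 = 5.

5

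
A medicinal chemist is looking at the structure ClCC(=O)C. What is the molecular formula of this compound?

Walk through each heavy atom and fill implicit hydrogens from standard valence (C 4, N 3, O 2, S 2, halogen 1):
  atom 1: Cl (halogen, monovalent) → 0 H
  atom 2: C, bond orders sum to 2 (valence 4) → 2 H
  atom 3: C, bond orders sum to 4 (valence 4) → 0 H
  atom 4: O, bond orders sum to 2 (valence 2) → 0 H
  atom 5: C, bond orders sum to 1 (valence 4) → 3 H
Totals → C:3, H:5, Cl:1, O:1.
In Hill order: C3H5ClO.

C3H5ClO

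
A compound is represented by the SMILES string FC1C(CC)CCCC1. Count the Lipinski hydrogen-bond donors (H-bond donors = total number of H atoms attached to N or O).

Donors: find every N or O and count the H atoms it carries.
  (no N or O atoms present)
Lipinski HBD = 0.

0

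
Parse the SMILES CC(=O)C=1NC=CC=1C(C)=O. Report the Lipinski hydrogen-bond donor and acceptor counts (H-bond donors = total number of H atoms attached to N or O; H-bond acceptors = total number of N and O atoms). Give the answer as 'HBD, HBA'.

Donors: find every N or O and count the H atoms it carries.
  atom 3 (O): bond orders sum to 2 → 0 H
  atom 5 (N): bond orders sum to 2 → 1 H
  atom 11 (O): bond orders sum to 2 → 0 H
Lipinski HBD = 1.
Acceptors: N atoms = 1, O atoms = 2 → HBA = 3.

1, 3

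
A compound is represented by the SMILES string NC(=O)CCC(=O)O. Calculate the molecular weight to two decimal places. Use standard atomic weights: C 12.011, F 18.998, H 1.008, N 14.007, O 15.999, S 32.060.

First, the molecular formula is C4H7NO3 (counting implicit H from valence).
  C: 4 × 12.011 = 48.044
  H: 7 × 1.008 = 7.056
  N: 1 × 14.007 = 14.007
  O: 3 × 15.999 = 47.997
Sum: 4×12.011 + 7×1.008 + 1×14.007 + 3×15.999 = 117.104 → 117.10 g/mol.

117.10 g/mol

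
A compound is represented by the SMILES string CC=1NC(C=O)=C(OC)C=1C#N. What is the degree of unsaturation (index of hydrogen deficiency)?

Molecular formula: C8H8N2O2.
DoU = (2C + 2 + N − H − X) / 2, where X is the halogen count and O/S are ignored.
    = (2·8 + 2 + 2 − 8 − 0) / 2 = 12 / 2 = 6.

6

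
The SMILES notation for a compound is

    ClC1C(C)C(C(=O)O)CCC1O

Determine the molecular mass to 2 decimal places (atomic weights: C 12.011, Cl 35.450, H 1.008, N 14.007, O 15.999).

First, the molecular formula is C8H13ClO3 (counting implicit H from valence).
  C: 8 × 12.011 = 96.088
  Cl: 1 × 35.450 = 35.450
  H: 13 × 1.008 = 13.104
  O: 3 × 15.999 = 47.997
Sum: 8×12.011 + 1×35.450 + 13×1.008 + 3×15.999 = 192.639 → 192.64 g/mol.

192.64 g/mol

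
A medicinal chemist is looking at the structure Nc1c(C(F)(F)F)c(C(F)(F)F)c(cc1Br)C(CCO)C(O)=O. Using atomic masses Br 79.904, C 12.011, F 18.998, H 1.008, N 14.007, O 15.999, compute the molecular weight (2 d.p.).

410.11 g/mol

First, the molecular formula is C12H10BrF6NO3 (counting implicit H from valence).
  Br: 1 × 79.904 = 79.904
  C: 12 × 12.011 = 144.132
  F: 6 × 18.998 = 113.988
  H: 10 × 1.008 = 10.080
  N: 1 × 14.007 = 14.007
  O: 3 × 15.999 = 47.997
Sum: 1×79.904 + 12×12.011 + 6×18.998 + 10×1.008 + 1×14.007 + 3×15.999 = 410.108 → 410.11 g/mol.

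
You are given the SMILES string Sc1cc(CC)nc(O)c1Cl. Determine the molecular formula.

C7H8ClNOS

Walk through each heavy atom and fill implicit hydrogens from standard valence (C 4, N 3, O 2, S 2, halogen 1); for lowercase aromatic atoms, an aromatic c carries 1 H when it has two neighbours and 0 H with three, and aromatic n carries 0 H:
  atom 1: S, bond orders sum to 1 (valence 2) → 1 H
  atom 2: aromatic c, 3 neighbours → 0 H
  atom 3: aromatic c, 2 neighbours → 1 H
  atom 4: aromatic c, 3 neighbours → 0 H
  atom 5: C, bond orders sum to 2 (valence 4) → 2 H
  atom 6: C, bond orders sum to 1 (valence 4) → 3 H
  atom 7: aromatic n, 2 neighbours → 0 H
  atom 8: aromatic c, 3 neighbours → 0 H
  atom 9: O, bond orders sum to 1 (valence 2) → 1 H
  atom 10: aromatic c, 3 neighbours → 0 H
  atom 11: Cl (halogen, monovalent) → 0 H
Totals → C:7, H:8, Cl:1, N:1, O:1, S:1.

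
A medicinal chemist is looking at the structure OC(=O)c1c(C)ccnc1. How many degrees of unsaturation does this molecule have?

Molecular formula: C7H7NO2.
DoU = (2C + 2 + N − H − X) / 2, where X is the halogen count and O/S are ignored.
    = (2·7 + 2 + 1 − 7 − 0) / 2 = 10 / 2 = 5.

5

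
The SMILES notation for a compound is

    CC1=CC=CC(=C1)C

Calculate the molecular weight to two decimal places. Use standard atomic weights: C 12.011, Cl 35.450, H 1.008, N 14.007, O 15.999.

106.17 g/mol

First, the molecular formula is C8H10 (counting implicit H from valence).
  C: 8 × 12.011 = 96.088
  H: 10 × 1.008 = 10.080
Sum: 8×12.011 + 10×1.008 = 106.168 → 106.17 g/mol.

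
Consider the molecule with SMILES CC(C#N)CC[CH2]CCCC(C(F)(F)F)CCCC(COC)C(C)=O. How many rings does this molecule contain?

In SMILES, each pair of matching ring-closure digits denotes one ring-closing bond; the number of such bonds equals the number of independent rings.
Ring-closure bonds here: 0.

0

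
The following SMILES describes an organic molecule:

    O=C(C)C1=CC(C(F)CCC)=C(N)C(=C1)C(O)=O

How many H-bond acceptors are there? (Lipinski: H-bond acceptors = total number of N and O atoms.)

4

N atoms: 1; O atoms: 3.
Lipinski HBA = 1 + 3 = 4.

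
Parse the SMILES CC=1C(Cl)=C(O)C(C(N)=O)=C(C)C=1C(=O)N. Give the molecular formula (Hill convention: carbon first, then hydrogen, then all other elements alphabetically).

Walk through each heavy atom and fill implicit hydrogens from standard valence (C 4, N 3, O 2, S 2, halogen 1):
  atom 1: C, bond orders sum to 1 (valence 4) → 3 H
  atom 2: C, bond orders sum to 4 (valence 4) → 0 H
  atom 3: C, bond orders sum to 4 (valence 4) → 0 H
  atom 4: Cl (halogen, monovalent) → 0 H
  atom 5: C, bond orders sum to 4 (valence 4) → 0 H
  atom 6: O, bond orders sum to 1 (valence 2) → 1 H
  atom 7: C, bond orders sum to 4 (valence 4) → 0 H
  atom 8: C, bond orders sum to 4 (valence 4) → 0 H
  atom 9: N, bond orders sum to 1 (valence 3) → 2 H
  atom 10: O, bond orders sum to 2 (valence 2) → 0 H
  atom 11: C, bond orders sum to 4 (valence 4) → 0 H
  atom 12: C, bond orders sum to 1 (valence 4) → 3 H
  atom 13: C, bond orders sum to 4 (valence 4) → 0 H
  atom 14: C, bond orders sum to 4 (valence 4) → 0 H
  atom 15: O, bond orders sum to 2 (valence 2) → 0 H
  atom 16: N, bond orders sum to 1 (valence 3) → 2 H
Totals → C:10, H:11, Cl:1, N:2, O:3.
In Hill order: C10H11ClN2O3.

C10H11ClN2O3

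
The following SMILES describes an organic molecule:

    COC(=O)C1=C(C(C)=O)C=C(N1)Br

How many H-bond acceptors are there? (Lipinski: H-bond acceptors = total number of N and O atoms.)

N atoms: 1; O atoms: 3.
Lipinski HBA = 1 + 3 = 4.

4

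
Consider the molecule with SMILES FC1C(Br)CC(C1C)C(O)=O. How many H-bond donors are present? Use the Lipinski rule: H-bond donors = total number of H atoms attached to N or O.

1

Donors: find every N or O and count the H atoms it carries.
  atom 10 (O): bond orders sum to 1 → 1 H
  atom 11 (O): bond orders sum to 2 → 0 H
Lipinski HBD = 1.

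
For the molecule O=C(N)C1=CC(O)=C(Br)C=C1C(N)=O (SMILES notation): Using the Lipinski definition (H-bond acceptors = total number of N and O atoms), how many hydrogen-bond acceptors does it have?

5

N atoms: 2; O atoms: 3.
Lipinski HBA = 2 + 3 = 5.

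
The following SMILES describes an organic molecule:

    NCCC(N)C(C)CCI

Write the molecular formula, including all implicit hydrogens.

Walk through each heavy atom and fill implicit hydrogens from standard valence (C 4, N 3, O 2, S 2, halogen 1):
  atom 1: N, bond orders sum to 1 (valence 3) → 2 H
  atom 2: C, bond orders sum to 2 (valence 4) → 2 H
  atom 3: C, bond orders sum to 2 (valence 4) → 2 H
  atom 4: C, bond orders sum to 3 (valence 4) → 1 H
  atom 5: N, bond orders sum to 1 (valence 3) → 2 H
  atom 6: C, bond orders sum to 3 (valence 4) → 1 H
  atom 7: C, bond orders sum to 1 (valence 4) → 3 H
  atom 8: C, bond orders sum to 2 (valence 4) → 2 H
  atom 9: C, bond orders sum to 2 (valence 4) → 2 H
  atom 10: I (halogen, monovalent) → 0 H
Totals → C:7, H:17, I:1, N:2.
In Hill order: C7H17IN2.

C7H17IN2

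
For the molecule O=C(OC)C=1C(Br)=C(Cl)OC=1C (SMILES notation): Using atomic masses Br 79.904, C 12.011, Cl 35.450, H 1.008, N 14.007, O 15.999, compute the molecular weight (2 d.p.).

253.48 g/mol

First, the molecular formula is C7H6BrClO3 (counting implicit H from valence).
  Br: 1 × 79.904 = 79.904
  C: 7 × 12.011 = 84.077
  Cl: 1 × 35.450 = 35.450
  H: 6 × 1.008 = 6.048
  O: 3 × 15.999 = 47.997
Sum: 1×79.904 + 7×12.011 + 1×35.450 + 6×1.008 + 3×15.999 = 253.476 → 253.48 g/mol.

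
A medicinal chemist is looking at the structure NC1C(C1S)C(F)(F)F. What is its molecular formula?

C4H6F3NS

Walk through each heavy atom and fill implicit hydrogens from standard valence (C 4, N 3, O 2, S 2, halogen 1):
  atom 1: N, bond orders sum to 1 (valence 3) → 2 H
  atom 2: C, bond orders sum to 3 (valence 4) → 1 H
  atom 3: C, bond orders sum to 3 (valence 4) → 1 H
  atom 4: C, bond orders sum to 3 (valence 4) → 1 H
  atom 5: S, bond orders sum to 1 (valence 2) → 1 H
  atom 6: C, bond orders sum to 4 (valence 4) → 0 H
  atom 7: F (halogen, monovalent) → 0 H
  atom 8: F (halogen, monovalent) → 0 H
  atom 9: F (halogen, monovalent) → 0 H
Totals → C:4, H:6, F:3, N:1, S:1.
In Hill order: C4H6F3NS.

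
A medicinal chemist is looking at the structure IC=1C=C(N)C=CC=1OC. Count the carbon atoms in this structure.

7

Count every carbon token in the SMILES (each C, including those in ring-closure positions and inside branches).
Carbon count: 7.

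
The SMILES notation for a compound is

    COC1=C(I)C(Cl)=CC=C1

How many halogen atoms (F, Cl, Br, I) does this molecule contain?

2

Halogen atoms appear at heavy-atom positions 5, 7 (1×Cl, 1×I).
Other groups present: 1 ether.
Halogen count: 2.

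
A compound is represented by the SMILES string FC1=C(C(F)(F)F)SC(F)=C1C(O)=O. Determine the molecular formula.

C6HF5O2S

Walk through each heavy atom and fill implicit hydrogens from standard valence (C 4, N 3, O 2, S 2, halogen 1):
  atom 1: F (halogen, monovalent) → 0 H
  atom 2: C, bond orders sum to 4 (valence 4) → 0 H
  atom 3: C, bond orders sum to 4 (valence 4) → 0 H
  atom 4: C, bond orders sum to 4 (valence 4) → 0 H
  atom 5: F (halogen, monovalent) → 0 H
  atom 6: F (halogen, monovalent) → 0 H
  atom 7: F (halogen, monovalent) → 0 H
  atom 8: S, bond orders sum to 2 (valence 2) → 0 H
  atom 9: C, bond orders sum to 4 (valence 4) → 0 H
  atom 10: F (halogen, monovalent) → 0 H
  atom 11: C, bond orders sum to 4 (valence 4) → 0 H
  atom 12: C, bond orders sum to 4 (valence 4) → 0 H
  atom 13: O, bond orders sum to 1 (valence 2) → 1 H
  atom 14: O, bond orders sum to 2 (valence 2) → 0 H
Totals → C:6, H:1, F:5, O:2, S:1.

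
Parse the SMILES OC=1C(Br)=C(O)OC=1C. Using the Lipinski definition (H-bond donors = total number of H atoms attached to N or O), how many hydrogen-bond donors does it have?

Donors: find every N or O and count the H atoms it carries.
  atom 1 (O): bond orders sum to 1 → 1 H
  atom 6 (O): bond orders sum to 1 → 1 H
  atom 7 (O): bond orders sum to 2 → 0 H
Lipinski HBD = 2.

2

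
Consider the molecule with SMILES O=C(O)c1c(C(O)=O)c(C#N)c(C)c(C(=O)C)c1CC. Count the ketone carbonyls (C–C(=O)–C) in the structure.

The ketone motif appears at heavy-atom position 15 in the SMILES.
Other groups present: 2 carboxylic acid, 1 nitrile.
Ketone count: 1.

1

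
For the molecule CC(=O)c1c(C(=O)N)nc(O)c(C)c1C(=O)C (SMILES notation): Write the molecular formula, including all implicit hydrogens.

Walk through each heavy atom and fill implicit hydrogens from standard valence (C 4, N 3, O 2, S 2, halogen 1); for lowercase aromatic atoms, an aromatic c carries 1 H when it has two neighbours and 0 H with three, and aromatic n carries 0 H:
  atom 1: C, bond orders sum to 1 (valence 4) → 3 H
  atom 2: C, bond orders sum to 4 (valence 4) → 0 H
  atom 3: O, bond orders sum to 2 (valence 2) → 0 H
  atom 4: aromatic c, 3 neighbours → 0 H
  atom 5: aromatic c, 3 neighbours → 0 H
  atom 6: C, bond orders sum to 4 (valence 4) → 0 H
  atom 7: O, bond orders sum to 2 (valence 2) → 0 H
  atom 8: N, bond orders sum to 1 (valence 3) → 2 H
  atom 9: aromatic n, 2 neighbours → 0 H
  atom 10: aromatic c, 3 neighbours → 0 H
  atom 11: O, bond orders sum to 1 (valence 2) → 1 H
  atom 12: aromatic c, 3 neighbours → 0 H
  atom 13: C, bond orders sum to 1 (valence 4) → 3 H
  atom 14: aromatic c, 3 neighbours → 0 H
  atom 15: C, bond orders sum to 4 (valence 4) → 0 H
  atom 16: O, bond orders sum to 2 (valence 2) → 0 H
  atom 17: C, bond orders sum to 1 (valence 4) → 3 H
Totals → C:11, H:12, N:2, O:4.
In Hill order: C11H12N2O4.

C11H12N2O4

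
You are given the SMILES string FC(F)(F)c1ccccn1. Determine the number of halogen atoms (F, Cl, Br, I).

Halogen atoms appear at heavy-atom positions 1, 3, 4 (3×F).
Halogen count: 3.

3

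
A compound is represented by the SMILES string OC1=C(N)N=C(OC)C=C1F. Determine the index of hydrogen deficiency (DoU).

Degree of unsaturation = (number of rings) + (number of π bonds).
Ring closures in the SMILES: 1.
π bonds: 3 double bonds (each 1 DoU) → 3 DoU from unsaturation.
Total DoU = 1 + 3 = 4.

4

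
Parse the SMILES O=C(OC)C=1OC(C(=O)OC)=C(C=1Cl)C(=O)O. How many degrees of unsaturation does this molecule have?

6

Molecular formula: C9H7ClO7.
DoU = (2C + 2 + N − H − X) / 2, where X is the halogen count and O/S are ignored.
    = (2·9 + 2 + 0 − 7 − 1) / 2 = 12 / 2 = 6.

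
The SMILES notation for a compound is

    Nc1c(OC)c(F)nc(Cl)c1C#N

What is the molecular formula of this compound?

C7H5ClFN3O

Walk through each heavy atom and fill implicit hydrogens from standard valence (C 4, N 3, O 2, S 2, halogen 1); for lowercase aromatic atoms, an aromatic c carries 1 H when it has two neighbours and 0 H with three, and aromatic n carries 0 H:
  atom 1: N, bond orders sum to 1 (valence 3) → 2 H
  atom 2: aromatic c, 3 neighbours → 0 H
  atom 3: aromatic c, 3 neighbours → 0 H
  atom 4: O, bond orders sum to 2 (valence 2) → 0 H
  atom 5: C, bond orders sum to 1 (valence 4) → 3 H
  atom 6: aromatic c, 3 neighbours → 0 H
  atom 7: F (halogen, monovalent) → 0 H
  atom 8: aromatic n, 2 neighbours → 0 H
  atom 9: aromatic c, 3 neighbours → 0 H
  atom 10: Cl (halogen, monovalent) → 0 H
  atom 11: aromatic c, 3 neighbours → 0 H
  atom 12: C, bond orders sum to 4 (valence 4) → 0 H
  atom 13: N, bond orders sum to 3 (valence 3) → 0 H
Totals → C:7, H:5, Cl:1, F:1, N:3, O:1.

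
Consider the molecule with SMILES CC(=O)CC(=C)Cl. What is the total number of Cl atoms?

Scan the SMILES for Cl atoms (remember two-letter symbols like Cl and Br are single atoms).
Chlorine count: 1.

1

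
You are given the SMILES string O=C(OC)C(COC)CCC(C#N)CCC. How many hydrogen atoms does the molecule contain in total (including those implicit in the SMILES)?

21

Walk through each heavy atom and fill implicit hydrogens from standard valence (C 4, N 3, O 2, S 2, halogen 1):
  atom 1: O, bond orders sum to 2 (valence 2) → 0 H
  atom 2: C, bond orders sum to 4 (valence 4) → 0 H
  atom 3: O, bond orders sum to 2 (valence 2) → 0 H
  atom 4: C, bond orders sum to 1 (valence 4) → 3 H
  atom 5: C, bond orders sum to 3 (valence 4) → 1 H
  atom 6: C, bond orders sum to 2 (valence 4) → 2 H
  atom 7: O, bond orders sum to 2 (valence 2) → 0 H
  atom 8: C, bond orders sum to 1 (valence 4) → 3 H
  atom 9: C, bond orders sum to 2 (valence 4) → 2 H
  atom 10: C, bond orders sum to 2 (valence 4) → 2 H
  atom 11: C, bond orders sum to 3 (valence 4) → 1 H
  atom 12: C, bond orders sum to 4 (valence 4) → 0 H
  atom 13: N, bond orders sum to 3 (valence 3) → 0 H
  atom 14: C, bond orders sum to 2 (valence 4) → 2 H
  atom 15: C, bond orders sum to 2 (valence 4) → 2 H
  atom 16: C, bond orders sum to 1 (valence 4) → 3 H
Total hydrogens: 21.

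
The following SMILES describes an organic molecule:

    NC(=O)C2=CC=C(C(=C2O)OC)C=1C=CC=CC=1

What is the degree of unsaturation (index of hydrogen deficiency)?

Degree of unsaturation = (number of rings) + (number of π bonds).
Ring closures in the SMILES: 2.
π bonds: 7 double bonds (each 1 DoU) → 7 DoU from unsaturation.
Total DoU = 2 + 7 = 9.

9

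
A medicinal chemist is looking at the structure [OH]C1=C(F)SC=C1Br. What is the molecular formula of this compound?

Walk through each heavy atom and fill implicit hydrogens from standard valence (C 4, N 3, O 2, S 2, halogen 1):
  atom 1: O with explicit H count 1
  atom 2: C, bond orders sum to 4 (valence 4) → 0 H
  atom 3: C, bond orders sum to 4 (valence 4) → 0 H
  atom 4: F (halogen, monovalent) → 0 H
  atom 5: S, bond orders sum to 2 (valence 2) → 0 H
  atom 6: C, bond orders sum to 3 (valence 4) → 1 H
  atom 7: C, bond orders sum to 4 (valence 4) → 0 H
  atom 8: Br (halogen, monovalent) → 0 H
Totals → C:4, H:2, Br:1, F:1, O:1, S:1.
In Hill order: C4H2BrFOS.

C4H2BrFOS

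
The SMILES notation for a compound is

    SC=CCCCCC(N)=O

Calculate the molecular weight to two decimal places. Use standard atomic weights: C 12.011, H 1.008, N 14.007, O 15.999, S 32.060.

First, the molecular formula is C7H13NOS (counting implicit H from valence).
  C: 7 × 12.011 = 84.077
  H: 13 × 1.008 = 13.104
  N: 1 × 14.007 = 14.007
  O: 1 × 15.999 = 15.999
  S: 1 × 32.060 = 32.060
Sum: 7×12.011 + 13×1.008 + 1×14.007 + 1×15.999 + 1×32.060 = 159.247 → 159.25 g/mol.

159.25 g/mol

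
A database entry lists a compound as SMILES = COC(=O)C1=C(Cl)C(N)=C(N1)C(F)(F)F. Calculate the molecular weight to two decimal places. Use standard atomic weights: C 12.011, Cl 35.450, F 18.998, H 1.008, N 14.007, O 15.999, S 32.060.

242.58 g/mol

First, the molecular formula is C7H6ClF3N2O2 (counting implicit H from valence).
  C: 7 × 12.011 = 84.077
  Cl: 1 × 35.450 = 35.450
  F: 3 × 18.998 = 56.994
  H: 6 × 1.008 = 6.048
  N: 2 × 14.007 = 28.014
  O: 2 × 15.999 = 31.998
Sum: 7×12.011 + 1×35.450 + 3×18.998 + 6×1.008 + 2×14.007 + 2×15.999 = 242.581 → 242.58 g/mol.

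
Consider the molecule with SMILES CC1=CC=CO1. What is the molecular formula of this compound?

C5H6O

Walk through each heavy atom and fill implicit hydrogens from standard valence (C 4, N 3, O 2, S 2, halogen 1):
  atom 1: C, bond orders sum to 1 (valence 4) → 3 H
  atom 2: C, bond orders sum to 4 (valence 4) → 0 H
  atom 3: C, bond orders sum to 3 (valence 4) → 1 H
  atom 4: C, bond orders sum to 3 (valence 4) → 1 H
  atom 5: C, bond orders sum to 3 (valence 4) → 1 H
  atom 6: O, bond orders sum to 2 (valence 2) → 0 H
Totals → C:5, H:6, O:1.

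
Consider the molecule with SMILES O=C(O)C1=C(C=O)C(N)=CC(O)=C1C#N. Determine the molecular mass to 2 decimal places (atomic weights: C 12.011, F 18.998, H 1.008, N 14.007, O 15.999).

206.16 g/mol

First, the molecular formula is C9H6N2O4 (counting implicit H from valence).
  C: 9 × 12.011 = 108.099
  H: 6 × 1.008 = 6.048
  N: 2 × 14.007 = 28.014
  O: 4 × 15.999 = 63.996
Sum: 9×12.011 + 6×1.008 + 2×14.007 + 4×15.999 = 206.157 → 206.16 g/mol.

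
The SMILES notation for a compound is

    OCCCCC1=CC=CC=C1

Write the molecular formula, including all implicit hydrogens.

C10H14O

Walk through each heavy atom and fill implicit hydrogens from standard valence (C 4, N 3, O 2, S 2, halogen 1):
  atom 1: O, bond orders sum to 1 (valence 2) → 1 H
  atom 2: C, bond orders sum to 2 (valence 4) → 2 H
  atom 3: C, bond orders sum to 2 (valence 4) → 2 H
  atom 4: C, bond orders sum to 2 (valence 4) → 2 H
  atom 5: C, bond orders sum to 2 (valence 4) → 2 H
  atom 6: C, bond orders sum to 4 (valence 4) → 0 H
  atom 7: C, bond orders sum to 3 (valence 4) → 1 H
  atom 8: C, bond orders sum to 3 (valence 4) → 1 H
  atom 9: C, bond orders sum to 3 (valence 4) → 1 H
  atom 10: C, bond orders sum to 3 (valence 4) → 1 H
  atom 11: C, bond orders sum to 3 (valence 4) → 1 H
Totals → C:10, H:14, O:1.
In Hill order: C10H14O.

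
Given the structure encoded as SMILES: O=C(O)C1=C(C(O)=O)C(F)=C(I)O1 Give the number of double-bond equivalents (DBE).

Molecular formula: C6H2FIO5.
DoU = (2C + 2 + N − H − X) / 2, where X is the halogen count and O/S are ignored.
    = (2·6 + 2 + 0 − 2 − 2) / 2 = 10 / 2 = 5.

5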